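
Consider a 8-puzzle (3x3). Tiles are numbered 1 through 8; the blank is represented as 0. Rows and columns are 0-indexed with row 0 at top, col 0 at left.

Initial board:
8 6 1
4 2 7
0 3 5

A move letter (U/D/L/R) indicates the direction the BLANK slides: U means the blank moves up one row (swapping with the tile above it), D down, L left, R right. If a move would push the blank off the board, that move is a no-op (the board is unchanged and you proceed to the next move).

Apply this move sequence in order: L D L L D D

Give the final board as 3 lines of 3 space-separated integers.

Answer: 8 6 1
4 2 7
0 3 5

Derivation:
After move 1 (L):
8 6 1
4 2 7
0 3 5

After move 2 (D):
8 6 1
4 2 7
0 3 5

After move 3 (L):
8 6 1
4 2 7
0 3 5

After move 4 (L):
8 6 1
4 2 7
0 3 5

After move 5 (D):
8 6 1
4 2 7
0 3 5

After move 6 (D):
8 6 1
4 2 7
0 3 5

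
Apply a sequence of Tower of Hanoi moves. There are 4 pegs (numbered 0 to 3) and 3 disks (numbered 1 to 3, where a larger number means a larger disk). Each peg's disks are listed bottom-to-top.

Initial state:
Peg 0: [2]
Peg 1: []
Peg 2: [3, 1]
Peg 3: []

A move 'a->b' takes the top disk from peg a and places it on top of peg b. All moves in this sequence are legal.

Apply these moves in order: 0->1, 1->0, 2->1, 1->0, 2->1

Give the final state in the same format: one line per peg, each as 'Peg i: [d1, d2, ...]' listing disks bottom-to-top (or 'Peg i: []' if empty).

Answer: Peg 0: [2, 1]
Peg 1: [3]
Peg 2: []
Peg 3: []

Derivation:
After move 1 (0->1):
Peg 0: []
Peg 1: [2]
Peg 2: [3, 1]
Peg 3: []

After move 2 (1->0):
Peg 0: [2]
Peg 1: []
Peg 2: [3, 1]
Peg 3: []

After move 3 (2->1):
Peg 0: [2]
Peg 1: [1]
Peg 2: [3]
Peg 3: []

After move 4 (1->0):
Peg 0: [2, 1]
Peg 1: []
Peg 2: [3]
Peg 3: []

After move 5 (2->1):
Peg 0: [2, 1]
Peg 1: [3]
Peg 2: []
Peg 3: []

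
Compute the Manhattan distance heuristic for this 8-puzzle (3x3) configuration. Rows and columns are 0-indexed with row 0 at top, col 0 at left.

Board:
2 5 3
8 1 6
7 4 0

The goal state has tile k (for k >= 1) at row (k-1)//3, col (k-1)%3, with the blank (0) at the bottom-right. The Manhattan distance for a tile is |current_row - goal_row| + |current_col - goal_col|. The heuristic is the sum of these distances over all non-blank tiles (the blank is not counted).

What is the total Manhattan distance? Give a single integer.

Tile 2: at (0,0), goal (0,1), distance |0-0|+|0-1| = 1
Tile 5: at (0,1), goal (1,1), distance |0-1|+|1-1| = 1
Tile 3: at (0,2), goal (0,2), distance |0-0|+|2-2| = 0
Tile 8: at (1,0), goal (2,1), distance |1-2|+|0-1| = 2
Tile 1: at (1,1), goal (0,0), distance |1-0|+|1-0| = 2
Tile 6: at (1,2), goal (1,2), distance |1-1|+|2-2| = 0
Tile 7: at (2,0), goal (2,0), distance |2-2|+|0-0| = 0
Tile 4: at (2,1), goal (1,0), distance |2-1|+|1-0| = 2
Sum: 1 + 1 + 0 + 2 + 2 + 0 + 0 + 2 = 8

Answer: 8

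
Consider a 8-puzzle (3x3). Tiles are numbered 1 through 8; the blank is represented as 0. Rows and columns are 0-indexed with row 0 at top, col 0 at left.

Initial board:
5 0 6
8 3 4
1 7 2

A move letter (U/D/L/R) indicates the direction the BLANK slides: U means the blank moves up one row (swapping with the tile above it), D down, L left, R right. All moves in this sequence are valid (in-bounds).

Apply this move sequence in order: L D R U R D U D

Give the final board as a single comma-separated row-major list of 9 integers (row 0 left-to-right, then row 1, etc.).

After move 1 (L):
0 5 6
8 3 4
1 7 2

After move 2 (D):
8 5 6
0 3 4
1 7 2

After move 3 (R):
8 5 6
3 0 4
1 7 2

After move 4 (U):
8 0 6
3 5 4
1 7 2

After move 5 (R):
8 6 0
3 5 4
1 7 2

After move 6 (D):
8 6 4
3 5 0
1 7 2

After move 7 (U):
8 6 0
3 5 4
1 7 2

After move 8 (D):
8 6 4
3 5 0
1 7 2

Answer: 8, 6, 4, 3, 5, 0, 1, 7, 2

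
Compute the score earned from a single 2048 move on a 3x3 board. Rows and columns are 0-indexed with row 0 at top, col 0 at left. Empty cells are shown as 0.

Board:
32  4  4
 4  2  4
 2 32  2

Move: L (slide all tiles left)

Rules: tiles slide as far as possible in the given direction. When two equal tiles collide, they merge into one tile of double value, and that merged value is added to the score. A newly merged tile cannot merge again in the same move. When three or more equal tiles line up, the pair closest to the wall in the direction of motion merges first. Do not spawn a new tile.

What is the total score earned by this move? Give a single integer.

Slide left:
row 0: [32, 4, 4] -> [32, 8, 0]  score +8 (running 8)
row 1: [4, 2, 4] -> [4, 2, 4]  score +0 (running 8)
row 2: [2, 32, 2] -> [2, 32, 2]  score +0 (running 8)
Board after move:
32  8  0
 4  2  4
 2 32  2

Answer: 8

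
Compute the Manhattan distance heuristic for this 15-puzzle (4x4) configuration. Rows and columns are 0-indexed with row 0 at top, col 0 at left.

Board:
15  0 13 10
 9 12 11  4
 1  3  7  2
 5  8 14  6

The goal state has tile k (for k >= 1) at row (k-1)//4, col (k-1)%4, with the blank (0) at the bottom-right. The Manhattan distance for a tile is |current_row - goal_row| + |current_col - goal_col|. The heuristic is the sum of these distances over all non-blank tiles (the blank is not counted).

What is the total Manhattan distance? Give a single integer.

Tile 15: at (0,0), goal (3,2), distance |0-3|+|0-2| = 5
Tile 13: at (0,2), goal (3,0), distance |0-3|+|2-0| = 5
Tile 10: at (0,3), goal (2,1), distance |0-2|+|3-1| = 4
Tile 9: at (1,0), goal (2,0), distance |1-2|+|0-0| = 1
Tile 12: at (1,1), goal (2,3), distance |1-2|+|1-3| = 3
Tile 11: at (1,2), goal (2,2), distance |1-2|+|2-2| = 1
Tile 4: at (1,3), goal (0,3), distance |1-0|+|3-3| = 1
Tile 1: at (2,0), goal (0,0), distance |2-0|+|0-0| = 2
Tile 3: at (2,1), goal (0,2), distance |2-0|+|1-2| = 3
Tile 7: at (2,2), goal (1,2), distance |2-1|+|2-2| = 1
Tile 2: at (2,3), goal (0,1), distance |2-0|+|3-1| = 4
Tile 5: at (3,0), goal (1,0), distance |3-1|+|0-0| = 2
Tile 8: at (3,1), goal (1,3), distance |3-1|+|1-3| = 4
Tile 14: at (3,2), goal (3,1), distance |3-3|+|2-1| = 1
Tile 6: at (3,3), goal (1,1), distance |3-1|+|3-1| = 4
Sum: 5 + 5 + 4 + 1 + 3 + 1 + 1 + 2 + 3 + 1 + 4 + 2 + 4 + 1 + 4 = 41

Answer: 41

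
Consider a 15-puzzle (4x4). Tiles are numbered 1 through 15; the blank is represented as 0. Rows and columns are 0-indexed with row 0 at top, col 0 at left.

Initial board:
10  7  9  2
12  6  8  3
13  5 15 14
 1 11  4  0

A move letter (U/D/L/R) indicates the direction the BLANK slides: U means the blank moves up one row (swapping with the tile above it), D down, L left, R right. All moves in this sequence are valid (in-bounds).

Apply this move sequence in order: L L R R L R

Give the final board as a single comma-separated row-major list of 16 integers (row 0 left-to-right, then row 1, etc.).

After move 1 (L):
10  7  9  2
12  6  8  3
13  5 15 14
 1 11  0  4

After move 2 (L):
10  7  9  2
12  6  8  3
13  5 15 14
 1  0 11  4

After move 3 (R):
10  7  9  2
12  6  8  3
13  5 15 14
 1 11  0  4

After move 4 (R):
10  7  9  2
12  6  8  3
13  5 15 14
 1 11  4  0

After move 5 (L):
10  7  9  2
12  6  8  3
13  5 15 14
 1 11  0  4

After move 6 (R):
10  7  9  2
12  6  8  3
13  5 15 14
 1 11  4  0

Answer: 10, 7, 9, 2, 12, 6, 8, 3, 13, 5, 15, 14, 1, 11, 4, 0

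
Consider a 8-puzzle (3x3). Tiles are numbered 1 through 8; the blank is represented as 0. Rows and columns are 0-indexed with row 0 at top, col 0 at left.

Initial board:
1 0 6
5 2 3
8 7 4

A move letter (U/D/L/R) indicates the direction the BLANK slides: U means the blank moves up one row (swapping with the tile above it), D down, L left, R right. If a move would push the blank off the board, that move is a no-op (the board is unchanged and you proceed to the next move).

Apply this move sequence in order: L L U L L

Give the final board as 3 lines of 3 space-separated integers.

Answer: 0 1 6
5 2 3
8 7 4

Derivation:
After move 1 (L):
0 1 6
5 2 3
8 7 4

After move 2 (L):
0 1 6
5 2 3
8 7 4

After move 3 (U):
0 1 6
5 2 3
8 7 4

After move 4 (L):
0 1 6
5 2 3
8 7 4

After move 5 (L):
0 1 6
5 2 3
8 7 4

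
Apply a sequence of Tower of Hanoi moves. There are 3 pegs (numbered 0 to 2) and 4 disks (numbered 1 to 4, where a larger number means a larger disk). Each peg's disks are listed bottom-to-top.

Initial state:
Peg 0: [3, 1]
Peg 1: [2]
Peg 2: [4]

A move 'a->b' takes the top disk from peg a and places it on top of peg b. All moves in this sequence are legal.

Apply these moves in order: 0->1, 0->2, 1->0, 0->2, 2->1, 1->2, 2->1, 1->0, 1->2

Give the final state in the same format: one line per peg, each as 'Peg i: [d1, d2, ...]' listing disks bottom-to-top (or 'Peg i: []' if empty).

After move 1 (0->1):
Peg 0: [3]
Peg 1: [2, 1]
Peg 2: [4]

After move 2 (0->2):
Peg 0: []
Peg 1: [2, 1]
Peg 2: [4, 3]

After move 3 (1->0):
Peg 0: [1]
Peg 1: [2]
Peg 2: [4, 3]

After move 4 (0->2):
Peg 0: []
Peg 1: [2]
Peg 2: [4, 3, 1]

After move 5 (2->1):
Peg 0: []
Peg 1: [2, 1]
Peg 2: [4, 3]

After move 6 (1->2):
Peg 0: []
Peg 1: [2]
Peg 2: [4, 3, 1]

After move 7 (2->1):
Peg 0: []
Peg 1: [2, 1]
Peg 2: [4, 3]

After move 8 (1->0):
Peg 0: [1]
Peg 1: [2]
Peg 2: [4, 3]

After move 9 (1->2):
Peg 0: [1]
Peg 1: []
Peg 2: [4, 3, 2]

Answer: Peg 0: [1]
Peg 1: []
Peg 2: [4, 3, 2]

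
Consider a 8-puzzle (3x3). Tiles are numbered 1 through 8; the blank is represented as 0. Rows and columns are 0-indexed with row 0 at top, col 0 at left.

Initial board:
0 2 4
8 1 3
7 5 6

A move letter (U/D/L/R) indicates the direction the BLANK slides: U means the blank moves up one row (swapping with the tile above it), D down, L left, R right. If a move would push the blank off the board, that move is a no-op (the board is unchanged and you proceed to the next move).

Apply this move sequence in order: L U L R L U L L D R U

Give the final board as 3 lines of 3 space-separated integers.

Answer: 8 0 4
1 2 3
7 5 6

Derivation:
After move 1 (L):
0 2 4
8 1 3
7 5 6

After move 2 (U):
0 2 4
8 1 3
7 5 6

After move 3 (L):
0 2 4
8 1 3
7 5 6

After move 4 (R):
2 0 4
8 1 3
7 5 6

After move 5 (L):
0 2 4
8 1 3
7 5 6

After move 6 (U):
0 2 4
8 1 3
7 5 6

After move 7 (L):
0 2 4
8 1 3
7 5 6

After move 8 (L):
0 2 4
8 1 3
7 5 6

After move 9 (D):
8 2 4
0 1 3
7 5 6

After move 10 (R):
8 2 4
1 0 3
7 5 6

After move 11 (U):
8 0 4
1 2 3
7 5 6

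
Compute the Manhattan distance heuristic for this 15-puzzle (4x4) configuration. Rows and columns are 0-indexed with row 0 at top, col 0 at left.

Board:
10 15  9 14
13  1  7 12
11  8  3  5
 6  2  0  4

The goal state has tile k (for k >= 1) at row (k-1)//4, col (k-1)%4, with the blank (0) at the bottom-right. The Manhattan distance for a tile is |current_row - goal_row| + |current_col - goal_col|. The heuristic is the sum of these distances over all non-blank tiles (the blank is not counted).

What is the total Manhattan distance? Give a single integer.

Tile 10: (0,0)->(2,1) = 3
Tile 15: (0,1)->(3,2) = 4
Tile 9: (0,2)->(2,0) = 4
Tile 14: (0,3)->(3,1) = 5
Tile 13: (1,0)->(3,0) = 2
Tile 1: (1,1)->(0,0) = 2
Tile 7: (1,2)->(1,2) = 0
Tile 12: (1,3)->(2,3) = 1
Tile 11: (2,0)->(2,2) = 2
Tile 8: (2,1)->(1,3) = 3
Tile 3: (2,2)->(0,2) = 2
Tile 5: (2,3)->(1,0) = 4
Tile 6: (3,0)->(1,1) = 3
Tile 2: (3,1)->(0,1) = 3
Tile 4: (3,3)->(0,3) = 3
Sum: 3 + 4 + 4 + 5 + 2 + 2 + 0 + 1 + 2 + 3 + 2 + 4 + 3 + 3 + 3 = 41

Answer: 41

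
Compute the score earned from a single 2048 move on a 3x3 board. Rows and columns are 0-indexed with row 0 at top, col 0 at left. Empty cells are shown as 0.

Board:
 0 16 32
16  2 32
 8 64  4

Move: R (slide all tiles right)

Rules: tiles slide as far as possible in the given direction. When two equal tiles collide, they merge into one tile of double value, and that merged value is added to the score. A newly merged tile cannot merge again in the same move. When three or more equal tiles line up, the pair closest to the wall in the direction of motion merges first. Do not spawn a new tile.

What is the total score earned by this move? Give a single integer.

Slide right:
row 0: [0, 16, 32] -> [0, 16, 32]  score +0 (running 0)
row 1: [16, 2, 32] -> [16, 2, 32]  score +0 (running 0)
row 2: [8, 64, 4] -> [8, 64, 4]  score +0 (running 0)
Board after move:
 0 16 32
16  2 32
 8 64  4

Answer: 0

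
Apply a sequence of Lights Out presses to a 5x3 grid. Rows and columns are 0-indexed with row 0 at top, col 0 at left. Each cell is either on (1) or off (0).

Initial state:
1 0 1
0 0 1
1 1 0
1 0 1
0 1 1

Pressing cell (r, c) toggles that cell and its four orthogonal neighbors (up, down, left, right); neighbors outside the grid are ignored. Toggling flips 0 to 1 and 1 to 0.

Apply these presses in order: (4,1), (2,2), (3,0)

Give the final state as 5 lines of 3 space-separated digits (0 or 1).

After press 1 at (4,1):
1 0 1
0 0 1
1 1 0
1 1 1
1 0 0

After press 2 at (2,2):
1 0 1
0 0 0
1 0 1
1 1 0
1 0 0

After press 3 at (3,0):
1 0 1
0 0 0
0 0 1
0 0 0
0 0 0

Answer: 1 0 1
0 0 0
0 0 1
0 0 0
0 0 0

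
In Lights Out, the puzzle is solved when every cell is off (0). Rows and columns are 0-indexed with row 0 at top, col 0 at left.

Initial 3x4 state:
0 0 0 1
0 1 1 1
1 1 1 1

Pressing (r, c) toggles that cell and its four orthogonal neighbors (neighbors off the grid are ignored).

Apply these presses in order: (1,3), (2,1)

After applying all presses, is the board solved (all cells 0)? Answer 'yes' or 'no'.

After press 1 at (1,3):
0 0 0 0
0 1 0 0
1 1 1 0

After press 2 at (2,1):
0 0 0 0
0 0 0 0
0 0 0 0

Lights still on: 0

Answer: yes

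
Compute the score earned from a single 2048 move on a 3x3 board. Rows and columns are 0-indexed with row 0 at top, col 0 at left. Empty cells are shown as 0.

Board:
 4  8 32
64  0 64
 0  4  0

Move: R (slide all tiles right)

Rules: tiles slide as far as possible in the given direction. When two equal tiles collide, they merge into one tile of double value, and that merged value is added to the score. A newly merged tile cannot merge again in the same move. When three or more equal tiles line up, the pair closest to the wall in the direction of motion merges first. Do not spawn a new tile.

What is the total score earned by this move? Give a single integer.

Answer: 128

Derivation:
Slide right:
row 0: [4, 8, 32] -> [4, 8, 32]  score +0 (running 0)
row 1: [64, 0, 64] -> [0, 0, 128]  score +128 (running 128)
row 2: [0, 4, 0] -> [0, 0, 4]  score +0 (running 128)
Board after move:
  4   8  32
  0   0 128
  0   0   4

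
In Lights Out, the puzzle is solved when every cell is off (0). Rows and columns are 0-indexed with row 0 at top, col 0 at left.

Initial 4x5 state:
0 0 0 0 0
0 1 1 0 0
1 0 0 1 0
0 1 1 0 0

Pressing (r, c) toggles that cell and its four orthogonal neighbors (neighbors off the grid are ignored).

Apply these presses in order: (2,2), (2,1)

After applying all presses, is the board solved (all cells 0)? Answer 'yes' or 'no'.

After press 1 at (2,2):
0 0 0 0 0
0 1 0 0 0
1 1 1 0 0
0 1 0 0 0

After press 2 at (2,1):
0 0 0 0 0
0 0 0 0 0
0 0 0 0 0
0 0 0 0 0

Lights still on: 0

Answer: yes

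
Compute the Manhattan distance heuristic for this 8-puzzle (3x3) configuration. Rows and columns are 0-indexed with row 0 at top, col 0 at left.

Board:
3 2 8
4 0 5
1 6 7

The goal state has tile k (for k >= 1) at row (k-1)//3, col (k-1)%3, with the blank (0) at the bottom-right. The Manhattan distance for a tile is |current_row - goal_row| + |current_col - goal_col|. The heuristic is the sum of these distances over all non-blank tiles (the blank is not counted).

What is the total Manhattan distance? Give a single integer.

Tile 3: at (0,0), goal (0,2), distance |0-0|+|0-2| = 2
Tile 2: at (0,1), goal (0,1), distance |0-0|+|1-1| = 0
Tile 8: at (0,2), goal (2,1), distance |0-2|+|2-1| = 3
Tile 4: at (1,0), goal (1,0), distance |1-1|+|0-0| = 0
Tile 5: at (1,2), goal (1,1), distance |1-1|+|2-1| = 1
Tile 1: at (2,0), goal (0,0), distance |2-0|+|0-0| = 2
Tile 6: at (2,1), goal (1,2), distance |2-1|+|1-2| = 2
Tile 7: at (2,2), goal (2,0), distance |2-2|+|2-0| = 2
Sum: 2 + 0 + 3 + 0 + 1 + 2 + 2 + 2 = 12

Answer: 12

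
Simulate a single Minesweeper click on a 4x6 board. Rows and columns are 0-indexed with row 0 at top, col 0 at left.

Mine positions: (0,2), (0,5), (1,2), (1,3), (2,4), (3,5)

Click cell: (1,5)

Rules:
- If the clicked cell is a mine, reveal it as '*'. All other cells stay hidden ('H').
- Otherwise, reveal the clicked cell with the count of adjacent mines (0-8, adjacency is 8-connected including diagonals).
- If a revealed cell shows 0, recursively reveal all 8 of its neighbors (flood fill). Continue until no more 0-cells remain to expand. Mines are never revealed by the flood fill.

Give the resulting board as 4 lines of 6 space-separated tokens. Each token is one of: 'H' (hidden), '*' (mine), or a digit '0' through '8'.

H H H H H H
H H H H H 2
H H H H H H
H H H H H H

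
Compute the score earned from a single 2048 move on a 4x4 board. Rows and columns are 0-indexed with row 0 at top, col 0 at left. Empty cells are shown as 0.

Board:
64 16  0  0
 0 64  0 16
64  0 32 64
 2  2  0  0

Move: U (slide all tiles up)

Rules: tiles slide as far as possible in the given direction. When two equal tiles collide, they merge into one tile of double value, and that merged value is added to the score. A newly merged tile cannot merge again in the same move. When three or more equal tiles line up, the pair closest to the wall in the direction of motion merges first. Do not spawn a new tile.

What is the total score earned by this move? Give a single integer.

Slide up:
col 0: [64, 0, 64, 2] -> [128, 2, 0, 0]  score +128 (running 128)
col 1: [16, 64, 0, 2] -> [16, 64, 2, 0]  score +0 (running 128)
col 2: [0, 0, 32, 0] -> [32, 0, 0, 0]  score +0 (running 128)
col 3: [0, 16, 64, 0] -> [16, 64, 0, 0]  score +0 (running 128)
Board after move:
128  16  32  16
  2  64   0  64
  0   2   0   0
  0   0   0   0

Answer: 128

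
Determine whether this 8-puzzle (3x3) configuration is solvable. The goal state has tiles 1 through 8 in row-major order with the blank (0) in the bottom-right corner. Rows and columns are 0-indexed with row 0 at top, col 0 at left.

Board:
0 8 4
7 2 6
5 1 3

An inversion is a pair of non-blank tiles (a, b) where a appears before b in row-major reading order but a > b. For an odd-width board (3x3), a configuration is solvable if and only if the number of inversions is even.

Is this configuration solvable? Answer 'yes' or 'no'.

Inversions (pairs i<j in row-major order where tile[i] > tile[j] > 0): 21
21 is odd, so the puzzle is not solvable.

Answer: no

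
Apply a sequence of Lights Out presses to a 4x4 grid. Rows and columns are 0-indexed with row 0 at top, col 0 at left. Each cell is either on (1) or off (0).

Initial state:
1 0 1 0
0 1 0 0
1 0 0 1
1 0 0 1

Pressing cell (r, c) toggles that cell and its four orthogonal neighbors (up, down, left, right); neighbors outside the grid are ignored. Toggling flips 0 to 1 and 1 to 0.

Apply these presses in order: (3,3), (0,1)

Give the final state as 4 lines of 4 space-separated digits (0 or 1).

Answer: 0 1 0 0
0 0 0 0
1 0 0 0
1 0 1 0

Derivation:
After press 1 at (3,3):
1 0 1 0
0 1 0 0
1 0 0 0
1 0 1 0

After press 2 at (0,1):
0 1 0 0
0 0 0 0
1 0 0 0
1 0 1 0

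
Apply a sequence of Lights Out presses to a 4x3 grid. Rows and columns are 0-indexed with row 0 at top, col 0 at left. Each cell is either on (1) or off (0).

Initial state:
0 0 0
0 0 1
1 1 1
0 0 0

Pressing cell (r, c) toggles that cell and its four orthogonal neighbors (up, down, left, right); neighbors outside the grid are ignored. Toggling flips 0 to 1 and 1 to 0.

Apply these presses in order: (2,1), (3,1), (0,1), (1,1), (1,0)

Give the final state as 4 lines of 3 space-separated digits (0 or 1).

Answer: 0 0 1
0 0 0
1 0 0
1 0 1

Derivation:
After press 1 at (2,1):
0 0 0
0 1 1
0 0 0
0 1 0

After press 2 at (3,1):
0 0 0
0 1 1
0 1 0
1 0 1

After press 3 at (0,1):
1 1 1
0 0 1
0 1 0
1 0 1

After press 4 at (1,1):
1 0 1
1 1 0
0 0 0
1 0 1

After press 5 at (1,0):
0 0 1
0 0 0
1 0 0
1 0 1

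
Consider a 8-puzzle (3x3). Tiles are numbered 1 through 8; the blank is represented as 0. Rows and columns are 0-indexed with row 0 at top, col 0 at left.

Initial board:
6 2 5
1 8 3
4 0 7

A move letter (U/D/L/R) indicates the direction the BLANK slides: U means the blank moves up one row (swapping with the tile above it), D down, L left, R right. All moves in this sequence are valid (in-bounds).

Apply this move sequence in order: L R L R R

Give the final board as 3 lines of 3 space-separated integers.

After move 1 (L):
6 2 5
1 8 3
0 4 7

After move 2 (R):
6 2 5
1 8 3
4 0 7

After move 3 (L):
6 2 5
1 8 3
0 4 7

After move 4 (R):
6 2 5
1 8 3
4 0 7

After move 5 (R):
6 2 5
1 8 3
4 7 0

Answer: 6 2 5
1 8 3
4 7 0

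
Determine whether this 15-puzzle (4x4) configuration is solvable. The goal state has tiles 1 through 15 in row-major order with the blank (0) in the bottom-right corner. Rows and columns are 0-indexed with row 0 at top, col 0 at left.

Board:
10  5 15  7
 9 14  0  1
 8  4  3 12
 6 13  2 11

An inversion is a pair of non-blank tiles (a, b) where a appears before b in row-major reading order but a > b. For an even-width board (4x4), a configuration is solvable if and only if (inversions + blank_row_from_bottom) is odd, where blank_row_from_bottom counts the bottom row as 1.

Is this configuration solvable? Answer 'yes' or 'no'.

Inversions: 58
Blank is in row 1 (0-indexed from top), which is row 3 counting from the bottom (bottom = 1).
58 + 3 = 61, which is odd, so the puzzle is solvable.

Answer: yes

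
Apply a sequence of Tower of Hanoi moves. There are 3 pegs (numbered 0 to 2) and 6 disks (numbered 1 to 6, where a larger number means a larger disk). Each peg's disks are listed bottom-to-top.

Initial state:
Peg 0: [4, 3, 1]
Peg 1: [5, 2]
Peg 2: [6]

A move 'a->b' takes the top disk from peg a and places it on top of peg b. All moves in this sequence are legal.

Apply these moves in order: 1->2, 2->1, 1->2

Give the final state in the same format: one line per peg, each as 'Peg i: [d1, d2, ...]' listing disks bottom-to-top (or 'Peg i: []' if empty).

After move 1 (1->2):
Peg 0: [4, 3, 1]
Peg 1: [5]
Peg 2: [6, 2]

After move 2 (2->1):
Peg 0: [4, 3, 1]
Peg 1: [5, 2]
Peg 2: [6]

After move 3 (1->2):
Peg 0: [4, 3, 1]
Peg 1: [5]
Peg 2: [6, 2]

Answer: Peg 0: [4, 3, 1]
Peg 1: [5]
Peg 2: [6, 2]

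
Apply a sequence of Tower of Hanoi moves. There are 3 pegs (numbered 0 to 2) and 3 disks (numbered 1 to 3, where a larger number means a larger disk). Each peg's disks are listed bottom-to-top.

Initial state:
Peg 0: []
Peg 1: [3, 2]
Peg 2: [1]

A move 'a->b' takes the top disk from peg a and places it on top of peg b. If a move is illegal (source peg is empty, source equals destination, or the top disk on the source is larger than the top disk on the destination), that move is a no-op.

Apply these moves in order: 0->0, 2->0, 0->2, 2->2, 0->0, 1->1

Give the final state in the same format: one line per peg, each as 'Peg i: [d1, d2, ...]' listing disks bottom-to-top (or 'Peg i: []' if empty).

After move 1 (0->0):
Peg 0: []
Peg 1: [3, 2]
Peg 2: [1]

After move 2 (2->0):
Peg 0: [1]
Peg 1: [3, 2]
Peg 2: []

After move 3 (0->2):
Peg 0: []
Peg 1: [3, 2]
Peg 2: [1]

After move 4 (2->2):
Peg 0: []
Peg 1: [3, 2]
Peg 2: [1]

After move 5 (0->0):
Peg 0: []
Peg 1: [3, 2]
Peg 2: [1]

After move 6 (1->1):
Peg 0: []
Peg 1: [3, 2]
Peg 2: [1]

Answer: Peg 0: []
Peg 1: [3, 2]
Peg 2: [1]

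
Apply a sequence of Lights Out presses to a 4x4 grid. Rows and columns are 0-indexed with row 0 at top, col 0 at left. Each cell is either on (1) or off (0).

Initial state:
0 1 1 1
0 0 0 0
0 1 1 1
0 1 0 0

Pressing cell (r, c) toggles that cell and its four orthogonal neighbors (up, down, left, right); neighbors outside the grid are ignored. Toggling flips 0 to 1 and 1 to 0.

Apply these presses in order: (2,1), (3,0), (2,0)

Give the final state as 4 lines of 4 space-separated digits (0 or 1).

After press 1 at (2,1):
0 1 1 1
0 1 0 0
1 0 0 1
0 0 0 0

After press 2 at (3,0):
0 1 1 1
0 1 0 0
0 0 0 1
1 1 0 0

After press 3 at (2,0):
0 1 1 1
1 1 0 0
1 1 0 1
0 1 0 0

Answer: 0 1 1 1
1 1 0 0
1 1 0 1
0 1 0 0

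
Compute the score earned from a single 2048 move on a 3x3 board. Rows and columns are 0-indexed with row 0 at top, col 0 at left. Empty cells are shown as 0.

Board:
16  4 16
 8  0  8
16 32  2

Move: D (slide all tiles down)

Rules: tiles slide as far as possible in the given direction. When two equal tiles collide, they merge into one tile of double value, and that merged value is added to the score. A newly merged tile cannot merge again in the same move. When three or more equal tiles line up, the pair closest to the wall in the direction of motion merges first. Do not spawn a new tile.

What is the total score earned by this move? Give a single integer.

Answer: 0

Derivation:
Slide down:
col 0: [16, 8, 16] -> [16, 8, 16]  score +0 (running 0)
col 1: [4, 0, 32] -> [0, 4, 32]  score +0 (running 0)
col 2: [16, 8, 2] -> [16, 8, 2]  score +0 (running 0)
Board after move:
16  0 16
 8  4  8
16 32  2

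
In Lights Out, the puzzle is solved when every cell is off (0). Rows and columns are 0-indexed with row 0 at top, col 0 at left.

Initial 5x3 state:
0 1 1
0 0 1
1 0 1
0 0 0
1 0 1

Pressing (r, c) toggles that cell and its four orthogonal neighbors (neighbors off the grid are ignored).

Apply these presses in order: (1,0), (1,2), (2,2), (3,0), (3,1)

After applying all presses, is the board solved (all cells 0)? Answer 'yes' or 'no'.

After press 1 at (1,0):
1 1 1
1 1 1
0 0 1
0 0 0
1 0 1

After press 2 at (1,2):
1 1 0
1 0 0
0 0 0
0 0 0
1 0 1

After press 3 at (2,2):
1 1 0
1 0 1
0 1 1
0 0 1
1 0 1

After press 4 at (3,0):
1 1 0
1 0 1
1 1 1
1 1 1
0 0 1

After press 5 at (3,1):
1 1 0
1 0 1
1 0 1
0 0 0
0 1 1

Lights still on: 8

Answer: no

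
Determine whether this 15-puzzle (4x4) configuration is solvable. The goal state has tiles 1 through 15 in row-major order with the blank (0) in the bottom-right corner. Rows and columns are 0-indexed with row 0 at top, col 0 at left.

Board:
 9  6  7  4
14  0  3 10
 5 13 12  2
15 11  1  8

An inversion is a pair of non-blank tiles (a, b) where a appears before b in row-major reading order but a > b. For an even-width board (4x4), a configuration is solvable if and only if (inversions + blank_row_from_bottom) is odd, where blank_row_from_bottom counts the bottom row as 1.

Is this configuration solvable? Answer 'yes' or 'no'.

Answer: no

Derivation:
Inversions: 53
Blank is in row 1 (0-indexed from top), which is row 3 counting from the bottom (bottom = 1).
53 + 3 = 56, which is even, so the puzzle is not solvable.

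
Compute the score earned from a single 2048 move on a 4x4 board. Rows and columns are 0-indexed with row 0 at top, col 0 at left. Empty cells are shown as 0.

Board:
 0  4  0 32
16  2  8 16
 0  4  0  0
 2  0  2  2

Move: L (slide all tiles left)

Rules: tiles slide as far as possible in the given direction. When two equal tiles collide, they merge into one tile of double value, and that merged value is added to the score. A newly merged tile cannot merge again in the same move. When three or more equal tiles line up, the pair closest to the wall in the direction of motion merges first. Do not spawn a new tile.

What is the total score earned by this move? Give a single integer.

Answer: 4

Derivation:
Slide left:
row 0: [0, 4, 0, 32] -> [4, 32, 0, 0]  score +0 (running 0)
row 1: [16, 2, 8, 16] -> [16, 2, 8, 16]  score +0 (running 0)
row 2: [0, 4, 0, 0] -> [4, 0, 0, 0]  score +0 (running 0)
row 3: [2, 0, 2, 2] -> [4, 2, 0, 0]  score +4 (running 4)
Board after move:
 4 32  0  0
16  2  8 16
 4  0  0  0
 4  2  0  0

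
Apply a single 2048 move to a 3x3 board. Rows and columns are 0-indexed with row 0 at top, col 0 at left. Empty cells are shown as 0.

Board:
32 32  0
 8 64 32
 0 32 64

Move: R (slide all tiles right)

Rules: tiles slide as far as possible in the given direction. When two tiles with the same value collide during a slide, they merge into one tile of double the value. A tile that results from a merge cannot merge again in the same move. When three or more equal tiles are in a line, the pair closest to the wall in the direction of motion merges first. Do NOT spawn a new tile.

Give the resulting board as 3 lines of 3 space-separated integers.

Answer:  0  0 64
 8 64 32
 0 32 64

Derivation:
Slide right:
row 0: [32, 32, 0] -> [0, 0, 64]
row 1: [8, 64, 32] -> [8, 64, 32]
row 2: [0, 32, 64] -> [0, 32, 64]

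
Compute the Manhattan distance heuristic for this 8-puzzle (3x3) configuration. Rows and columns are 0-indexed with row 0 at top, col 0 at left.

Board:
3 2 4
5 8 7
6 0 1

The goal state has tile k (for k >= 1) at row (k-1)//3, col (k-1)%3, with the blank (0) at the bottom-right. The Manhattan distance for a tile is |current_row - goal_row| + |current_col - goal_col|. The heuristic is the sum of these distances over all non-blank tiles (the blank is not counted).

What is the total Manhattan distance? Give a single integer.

Tile 3: at (0,0), goal (0,2), distance |0-0|+|0-2| = 2
Tile 2: at (0,1), goal (0,1), distance |0-0|+|1-1| = 0
Tile 4: at (0,2), goal (1,0), distance |0-1|+|2-0| = 3
Tile 5: at (1,0), goal (1,1), distance |1-1|+|0-1| = 1
Tile 8: at (1,1), goal (2,1), distance |1-2|+|1-1| = 1
Tile 7: at (1,2), goal (2,0), distance |1-2|+|2-0| = 3
Tile 6: at (2,0), goal (1,2), distance |2-1|+|0-2| = 3
Tile 1: at (2,2), goal (0,0), distance |2-0|+|2-0| = 4
Sum: 2 + 0 + 3 + 1 + 1 + 3 + 3 + 4 = 17

Answer: 17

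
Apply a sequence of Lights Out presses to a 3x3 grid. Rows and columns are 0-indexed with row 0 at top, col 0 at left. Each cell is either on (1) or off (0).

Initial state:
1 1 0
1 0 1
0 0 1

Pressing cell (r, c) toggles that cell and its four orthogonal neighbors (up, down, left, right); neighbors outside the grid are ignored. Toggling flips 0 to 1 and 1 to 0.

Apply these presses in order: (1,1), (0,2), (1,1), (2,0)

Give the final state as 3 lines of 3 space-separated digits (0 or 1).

After press 1 at (1,1):
1 0 0
0 1 0
0 1 1

After press 2 at (0,2):
1 1 1
0 1 1
0 1 1

After press 3 at (1,1):
1 0 1
1 0 0
0 0 1

After press 4 at (2,0):
1 0 1
0 0 0
1 1 1

Answer: 1 0 1
0 0 0
1 1 1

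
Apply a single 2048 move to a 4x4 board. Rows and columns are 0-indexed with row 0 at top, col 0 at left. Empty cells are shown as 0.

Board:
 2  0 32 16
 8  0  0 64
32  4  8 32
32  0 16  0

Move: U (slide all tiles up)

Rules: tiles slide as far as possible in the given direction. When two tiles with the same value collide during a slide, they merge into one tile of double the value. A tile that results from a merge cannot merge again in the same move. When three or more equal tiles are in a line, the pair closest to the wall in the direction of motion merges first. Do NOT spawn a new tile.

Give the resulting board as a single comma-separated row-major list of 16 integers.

Slide up:
col 0: [2, 8, 32, 32] -> [2, 8, 64, 0]
col 1: [0, 0, 4, 0] -> [4, 0, 0, 0]
col 2: [32, 0, 8, 16] -> [32, 8, 16, 0]
col 3: [16, 64, 32, 0] -> [16, 64, 32, 0]

Answer: 2, 4, 32, 16, 8, 0, 8, 64, 64, 0, 16, 32, 0, 0, 0, 0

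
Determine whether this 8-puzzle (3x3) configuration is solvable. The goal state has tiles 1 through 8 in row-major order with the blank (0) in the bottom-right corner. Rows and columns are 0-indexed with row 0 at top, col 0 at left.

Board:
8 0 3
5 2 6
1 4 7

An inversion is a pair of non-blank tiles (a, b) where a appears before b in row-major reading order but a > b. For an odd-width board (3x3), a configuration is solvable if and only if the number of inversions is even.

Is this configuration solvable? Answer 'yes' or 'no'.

Inversions (pairs i<j in row-major order where tile[i] > tile[j] > 0): 15
15 is odd, so the puzzle is not solvable.

Answer: no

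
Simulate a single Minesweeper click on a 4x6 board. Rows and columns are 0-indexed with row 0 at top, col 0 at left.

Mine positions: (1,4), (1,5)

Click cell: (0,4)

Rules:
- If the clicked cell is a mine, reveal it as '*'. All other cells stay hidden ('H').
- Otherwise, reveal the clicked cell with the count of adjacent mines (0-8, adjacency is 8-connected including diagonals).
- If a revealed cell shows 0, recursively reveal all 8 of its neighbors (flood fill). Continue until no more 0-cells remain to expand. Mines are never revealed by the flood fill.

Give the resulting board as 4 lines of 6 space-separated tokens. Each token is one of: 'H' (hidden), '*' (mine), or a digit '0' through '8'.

H H H H 2 H
H H H H H H
H H H H H H
H H H H H H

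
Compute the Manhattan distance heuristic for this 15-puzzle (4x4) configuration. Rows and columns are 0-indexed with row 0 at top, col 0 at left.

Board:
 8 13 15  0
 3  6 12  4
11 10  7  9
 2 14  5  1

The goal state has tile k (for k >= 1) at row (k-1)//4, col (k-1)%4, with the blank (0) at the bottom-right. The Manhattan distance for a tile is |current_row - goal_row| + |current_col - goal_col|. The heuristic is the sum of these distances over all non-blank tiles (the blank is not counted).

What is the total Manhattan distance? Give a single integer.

Answer: 37

Derivation:
Tile 8: at (0,0), goal (1,3), distance |0-1|+|0-3| = 4
Tile 13: at (0,1), goal (3,0), distance |0-3|+|1-0| = 4
Tile 15: at (0,2), goal (3,2), distance |0-3|+|2-2| = 3
Tile 3: at (1,0), goal (0,2), distance |1-0|+|0-2| = 3
Tile 6: at (1,1), goal (1,1), distance |1-1|+|1-1| = 0
Tile 12: at (1,2), goal (2,3), distance |1-2|+|2-3| = 2
Tile 4: at (1,3), goal (0,3), distance |1-0|+|3-3| = 1
Tile 11: at (2,0), goal (2,2), distance |2-2|+|0-2| = 2
Tile 10: at (2,1), goal (2,1), distance |2-2|+|1-1| = 0
Tile 7: at (2,2), goal (1,2), distance |2-1|+|2-2| = 1
Tile 9: at (2,3), goal (2,0), distance |2-2|+|3-0| = 3
Tile 2: at (3,0), goal (0,1), distance |3-0|+|0-1| = 4
Tile 14: at (3,1), goal (3,1), distance |3-3|+|1-1| = 0
Tile 5: at (3,2), goal (1,0), distance |3-1|+|2-0| = 4
Tile 1: at (3,3), goal (0,0), distance |3-0|+|3-0| = 6
Sum: 4 + 4 + 3 + 3 + 0 + 2 + 1 + 2 + 0 + 1 + 3 + 4 + 0 + 4 + 6 = 37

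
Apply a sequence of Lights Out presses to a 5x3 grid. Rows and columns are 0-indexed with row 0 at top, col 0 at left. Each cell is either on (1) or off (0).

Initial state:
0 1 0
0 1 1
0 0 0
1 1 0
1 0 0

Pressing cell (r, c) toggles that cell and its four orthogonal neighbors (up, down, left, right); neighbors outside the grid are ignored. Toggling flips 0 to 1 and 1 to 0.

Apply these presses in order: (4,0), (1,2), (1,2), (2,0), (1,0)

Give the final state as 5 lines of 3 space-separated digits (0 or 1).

Answer: 1 1 0
0 0 1
0 1 0
1 1 0
0 1 0

Derivation:
After press 1 at (4,0):
0 1 0
0 1 1
0 0 0
0 1 0
0 1 0

After press 2 at (1,2):
0 1 1
0 0 0
0 0 1
0 1 0
0 1 0

After press 3 at (1,2):
0 1 0
0 1 1
0 0 0
0 1 0
0 1 0

After press 4 at (2,0):
0 1 0
1 1 1
1 1 0
1 1 0
0 1 0

After press 5 at (1,0):
1 1 0
0 0 1
0 1 0
1 1 0
0 1 0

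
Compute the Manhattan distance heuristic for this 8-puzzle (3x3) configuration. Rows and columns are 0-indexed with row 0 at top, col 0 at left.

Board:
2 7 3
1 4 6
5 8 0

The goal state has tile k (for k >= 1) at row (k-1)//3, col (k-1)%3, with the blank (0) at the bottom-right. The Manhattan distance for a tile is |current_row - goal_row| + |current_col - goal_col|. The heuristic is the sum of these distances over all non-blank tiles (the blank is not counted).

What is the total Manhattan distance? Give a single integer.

Answer: 8

Derivation:
Tile 2: at (0,0), goal (0,1), distance |0-0|+|0-1| = 1
Tile 7: at (0,1), goal (2,0), distance |0-2|+|1-0| = 3
Tile 3: at (0,2), goal (0,2), distance |0-0|+|2-2| = 0
Tile 1: at (1,0), goal (0,0), distance |1-0|+|0-0| = 1
Tile 4: at (1,1), goal (1,0), distance |1-1|+|1-0| = 1
Tile 6: at (1,2), goal (1,2), distance |1-1|+|2-2| = 0
Tile 5: at (2,0), goal (1,1), distance |2-1|+|0-1| = 2
Tile 8: at (2,1), goal (2,1), distance |2-2|+|1-1| = 0
Sum: 1 + 3 + 0 + 1 + 1 + 0 + 2 + 0 = 8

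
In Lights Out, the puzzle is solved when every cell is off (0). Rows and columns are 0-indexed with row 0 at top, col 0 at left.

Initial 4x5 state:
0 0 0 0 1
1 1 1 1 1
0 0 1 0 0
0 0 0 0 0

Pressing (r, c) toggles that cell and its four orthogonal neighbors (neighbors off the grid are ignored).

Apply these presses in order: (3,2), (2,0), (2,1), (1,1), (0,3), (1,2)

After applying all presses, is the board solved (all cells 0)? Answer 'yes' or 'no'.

After press 1 at (3,2):
0 0 0 0 1
1 1 1 1 1
0 0 0 0 0
0 1 1 1 0

After press 2 at (2,0):
0 0 0 0 1
0 1 1 1 1
1 1 0 0 0
1 1 1 1 0

After press 3 at (2,1):
0 0 0 0 1
0 0 1 1 1
0 0 1 0 0
1 0 1 1 0

After press 4 at (1,1):
0 1 0 0 1
1 1 0 1 1
0 1 1 0 0
1 0 1 1 0

After press 5 at (0,3):
0 1 1 1 0
1 1 0 0 1
0 1 1 0 0
1 0 1 1 0

After press 6 at (1,2):
0 1 0 1 0
1 0 1 1 1
0 1 0 0 0
1 0 1 1 0

Lights still on: 10

Answer: no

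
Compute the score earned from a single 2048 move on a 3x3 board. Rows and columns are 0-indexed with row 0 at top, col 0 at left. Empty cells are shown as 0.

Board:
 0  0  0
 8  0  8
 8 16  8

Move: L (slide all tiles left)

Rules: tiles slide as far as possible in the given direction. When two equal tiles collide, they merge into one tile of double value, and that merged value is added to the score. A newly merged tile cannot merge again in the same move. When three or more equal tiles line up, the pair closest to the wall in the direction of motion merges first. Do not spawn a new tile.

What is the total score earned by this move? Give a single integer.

Slide left:
row 0: [0, 0, 0] -> [0, 0, 0]  score +0 (running 0)
row 1: [8, 0, 8] -> [16, 0, 0]  score +16 (running 16)
row 2: [8, 16, 8] -> [8, 16, 8]  score +0 (running 16)
Board after move:
 0  0  0
16  0  0
 8 16  8

Answer: 16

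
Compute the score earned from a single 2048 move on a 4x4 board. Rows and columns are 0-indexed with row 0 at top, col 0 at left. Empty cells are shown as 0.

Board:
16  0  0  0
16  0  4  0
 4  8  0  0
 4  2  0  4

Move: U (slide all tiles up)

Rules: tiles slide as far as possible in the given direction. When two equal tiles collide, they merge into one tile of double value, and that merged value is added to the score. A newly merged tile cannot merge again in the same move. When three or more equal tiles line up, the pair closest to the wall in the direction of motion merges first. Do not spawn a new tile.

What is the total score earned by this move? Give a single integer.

Slide up:
col 0: [16, 16, 4, 4] -> [32, 8, 0, 0]  score +40 (running 40)
col 1: [0, 0, 8, 2] -> [8, 2, 0, 0]  score +0 (running 40)
col 2: [0, 4, 0, 0] -> [4, 0, 0, 0]  score +0 (running 40)
col 3: [0, 0, 0, 4] -> [4, 0, 0, 0]  score +0 (running 40)
Board after move:
32  8  4  4
 8  2  0  0
 0  0  0  0
 0  0  0  0

Answer: 40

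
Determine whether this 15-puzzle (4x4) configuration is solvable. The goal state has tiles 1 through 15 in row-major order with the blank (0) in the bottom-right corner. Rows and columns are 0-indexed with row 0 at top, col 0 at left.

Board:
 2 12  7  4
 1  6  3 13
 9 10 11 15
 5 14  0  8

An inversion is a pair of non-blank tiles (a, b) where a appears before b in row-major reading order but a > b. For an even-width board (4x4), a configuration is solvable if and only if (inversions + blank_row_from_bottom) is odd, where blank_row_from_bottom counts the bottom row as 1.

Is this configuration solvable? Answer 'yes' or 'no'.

Answer: no

Derivation:
Inversions: 35
Blank is in row 3 (0-indexed from top), which is row 1 counting from the bottom (bottom = 1).
35 + 1 = 36, which is even, so the puzzle is not solvable.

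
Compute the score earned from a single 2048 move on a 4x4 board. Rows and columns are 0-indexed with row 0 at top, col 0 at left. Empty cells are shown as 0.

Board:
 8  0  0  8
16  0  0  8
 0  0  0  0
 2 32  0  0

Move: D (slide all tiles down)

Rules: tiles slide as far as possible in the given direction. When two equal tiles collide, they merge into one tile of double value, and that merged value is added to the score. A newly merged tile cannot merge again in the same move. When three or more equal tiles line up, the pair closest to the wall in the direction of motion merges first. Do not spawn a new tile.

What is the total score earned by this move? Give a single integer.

Slide down:
col 0: [8, 16, 0, 2] -> [0, 8, 16, 2]  score +0 (running 0)
col 1: [0, 0, 0, 32] -> [0, 0, 0, 32]  score +0 (running 0)
col 2: [0, 0, 0, 0] -> [0, 0, 0, 0]  score +0 (running 0)
col 3: [8, 8, 0, 0] -> [0, 0, 0, 16]  score +16 (running 16)
Board after move:
 0  0  0  0
 8  0  0  0
16  0  0  0
 2 32  0 16

Answer: 16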